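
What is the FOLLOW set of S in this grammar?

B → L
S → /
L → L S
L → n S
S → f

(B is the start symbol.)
To compute FOLLOW(S), find every occurrence of S on a right-hand side N → α S β: add FIRST(β) \ {ε}, and if β is empty or nullable also add FOLLOW(N). Iterate to a fixed point.

In L → L S: S is at the end, add FOLLOW(L)
In L → n S: S is at the end, add FOLLOW(L)

The FOLLOW sets referred to above (computed the same way, to a fixed point):
  FOLLOW(L) = { $, '/', 'f' }

Taking the union: FOLLOW(S) = { $, '/', 'f' }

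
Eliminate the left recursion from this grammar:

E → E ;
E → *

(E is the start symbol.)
E → * E'
E' → ; E'
E' → ε

E is directly left-recursive. The standard transformation for
  A → A α₁ | ... | A α_m | β₁ | ... | β_n
is
  A  → β₁ A' | ... | β_n A'
  A' → α₁ A' | ... | α_m A' | ε

E → * becomes E → * E'
E → E ; becomes E' → ; E'
Add E' → ε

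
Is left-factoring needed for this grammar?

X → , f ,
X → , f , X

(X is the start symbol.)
Yes, X has productions with common prefix ', f ,'

Left-factoring is needed when two productions for the same non-terminal
share a common prefix on the right-hand side.

Productions for X:
  X → , f ,
  X → , f , X

Found common prefix ', f ,' in productions for X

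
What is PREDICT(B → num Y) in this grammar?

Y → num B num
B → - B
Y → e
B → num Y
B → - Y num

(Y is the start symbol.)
PREDICT(B → num Y) = (FIRST(RHS) \ {ε}) ∪ (FOLLOW(B) if ε ∈ FIRST(RHS), i.e. RHS ⇒* ε)
FIRST(num Y) = { 'num' }
ε ∉ FIRST(num Y), so FOLLOW(B) is not added.
PREDICT(B → num Y) = { 'num' }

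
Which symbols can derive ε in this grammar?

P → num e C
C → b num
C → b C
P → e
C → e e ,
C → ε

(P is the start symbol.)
{ 'C' }

A non-terminal is nullable if it can derive ε (the empty string): either it has an ε-production, or it has a production whose right-hand side consists entirely of nullable non-terminals.

ε-productions: C → ε
So C is immediately nullable.
No further non-terminal can be added: every production for the remaining non-terminals contains a terminal or a non-nullable non-terminal.
Nullable = { 'C' }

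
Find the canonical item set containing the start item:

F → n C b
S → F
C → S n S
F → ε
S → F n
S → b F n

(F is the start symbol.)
{ [F → . n C b], [F → .], [F' → . F] }

First, augment the grammar with F' → F
I₀ = CLOSURE({ [F' → . F] }):
  [F' → . F] has the dot before F: add [F → . n C b], [F → .]
No further items can be added.

I₀ = { [F → . n C b], [F → .], [F' → . F] }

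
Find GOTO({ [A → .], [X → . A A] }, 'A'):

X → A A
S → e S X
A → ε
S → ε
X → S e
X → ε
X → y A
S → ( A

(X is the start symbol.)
GOTO(I, 'A') = CLOSURE({ [A → αX.β] : [A → α.Xβ] ∈ I, X = 'A' })

Items with dot before 'A', with the dot advanced:
  [X → . A A] → [X → A . A]
Closure of the advanced items:
  [X → A . A] has the dot before A: add [A → .]

GOTO = { [A → .], [X → A . A] }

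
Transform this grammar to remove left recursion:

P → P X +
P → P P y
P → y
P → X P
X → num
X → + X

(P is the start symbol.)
P → y P'
P → X P P'
P' → X + P'
P' → P y P'
P' → ε
X → num
X → + X

P is directly left-recursive. The standard transformation for
  A → A α₁ | ... | A α_m | β₁ | ... | β_n
is
  A  → β₁ A' | ... | β_n A'
  A' → α₁ A' | ... | α_m A' | ε

P → y becomes P → y P'
P → X P becomes P → X P P'
P → P X + becomes P' → X + P'
P → P P y becomes P' → P y P'
Add P' → ε

Productions for other non-terminals are unchanged:
  X → num
  X → + X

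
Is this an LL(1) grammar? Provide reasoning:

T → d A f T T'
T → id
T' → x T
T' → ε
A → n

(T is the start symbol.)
Relevant sets:
  FOLLOW(T') = { $, 'x' }

For T:
  PREDICT(T → d A f T T') = { 'd' }
  PREDICT(T → id) = { 'id' }
For T':
  PREDICT(T' → x T) = { 'x' }
  PREDICT(T' → ε) = { $, 'x' }
A has a single production, so nothing to check there.

Conflict found: Predict set conflict for T': { 'x' }
The grammar is NOT LL(1).

Answer: No. Predict set conflict for T': { 'x' }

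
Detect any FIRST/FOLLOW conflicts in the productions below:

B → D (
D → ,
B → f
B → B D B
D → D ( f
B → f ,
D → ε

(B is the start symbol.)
Yes. D → ',' with FOLLOW(D) on { ',' }; D → D '(' f with FOLLOW(D) on { '(', ',' }

Nullable non-terminals: D.
FIRST sets used below: FIRST(D) = { '(', ',', ε }

D: nullable alternative(s) D → ε; FOLLOW(D) = { '(', ',', 'f' }
  D → ,: FIRST \ {ε} = { ',' } — overlaps FOLLOW(D) on { ',' }: CONFLICT
  D → D ( f: FIRST \ {ε} = { '(', ',' } — overlaps FOLLOW(D) on { '(', ',' }: CONFLICT
  D → ε: FIRST \ {ε} = { } — this is the only nullable alternative, skip

B has no nullable alternative, so no FIRST/FOLLOW check is needed there.

So the grammar has 2 FIRST/FOLLOW conflicts (marked CONFLICT above).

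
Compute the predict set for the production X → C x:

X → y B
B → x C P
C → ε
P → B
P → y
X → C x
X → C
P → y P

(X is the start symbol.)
PREDICT(X → C x) = (FIRST(RHS) \ {ε}) ∪ (FOLLOW(X) if ε ∈ FIRST(RHS), i.e. RHS ⇒* ε)
FIRST(C) = { ε }
FIRST(C x) = { 'x' }
ε ∉ FIRST(C x), so FOLLOW(X) is not added.
PREDICT(X → C x) = { 'x' }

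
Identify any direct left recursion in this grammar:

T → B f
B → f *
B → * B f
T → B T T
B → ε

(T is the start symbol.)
No direct left recursion

Direct left recursion occurs when N → N α for some non-terminal N (the right-hand side begins with the left-hand side itself).

T → B f: starts with B
B → f *: starts with f
B → * B f: starts with '*'
T → B T T: starts with B
B → ε: starts with ε

No direct left recursion found.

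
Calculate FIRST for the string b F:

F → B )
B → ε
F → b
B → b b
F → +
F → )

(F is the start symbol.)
{ 'b' }

To compute FIRST(b F), process the symbols left to right:
Symbol b is a terminal. Add 'b' and stop.
FIRST(b F) = { 'b' }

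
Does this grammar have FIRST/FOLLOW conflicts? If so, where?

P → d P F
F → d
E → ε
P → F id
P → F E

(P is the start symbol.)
A FIRST/FOLLOW conflict occurs when a non-terminal N has a nullable alternative N → β (β ⇒* ε) and another alternative N → α with FIRST(α) ∩ FOLLOW(N) ≠ ∅: on such a lookahead the parser cannot decide between expanding α and letting N vanish via β.

Nullable non-terminals: E.
E has a nullable alternative but only one production, so nothing to check.

F, P have no nullable alternative, so no FIRST/FOLLOW check is needed there.

No FIRST/FOLLOW conflicts found.

Answer: No FIRST/FOLLOW conflicts.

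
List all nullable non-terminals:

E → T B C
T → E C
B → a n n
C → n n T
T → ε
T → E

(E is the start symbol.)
A non-terminal is nullable if it can derive ε (the empty string): either it has an ε-production, or it has a production whose right-hand side consists entirely of nullable non-terminals.

ε-productions: T → ε
So T is immediately nullable.
No further non-terminal can be added: every production for the remaining non-terminals contains a terminal or a non-nullable non-terminal.
Nullable = { 'T' }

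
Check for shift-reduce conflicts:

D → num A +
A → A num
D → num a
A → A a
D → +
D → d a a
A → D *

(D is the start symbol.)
A shift-reduce conflict occurs when an LR(0) state has both:
  - a complete (reduce) item [A → α .] (dot at the end), and
  - a shift item [B → β . c γ] (dot before a terminal).

Augment with D' → D and build the canonical LR(0) collection (I0 = CLOSURE({[D' → . D]}), then GOTO on every symbol after a dot until no new states appear). It has 14 states:
  I0: { [D → . +], [D → . d a a], [D → . num A +], [D → . num a], [D' → . D] }  — shift
  I1: { [D → + .] }  — reduce
  I2: { [D' → D .] }  — accept
  I3: { [D → d . a a] }  — shift
  I4: { [A → . A a], [A → . A num], [A → . D *], [D → . +], [D → . d a a], [D → . num A +], [D → . num a], [D → num . A +], [D → num . a] }  — shift
  I5: { [A → A . a], [A → A . num], [D → num A . +] }  — shift
  I6: { [A → D . *] }  — shift
  I7: { [D → num a .] }  — reduce
  I8: { [A → D * .] }  — reduce
  I9: { [D → num A + .] }  — reduce
  I10: { [A → A a .] }  — reduce
  I11: { [A → A num .] }  — reduce
  I12: { [D → d a . a] }  — shift
  I13: { [D → d a a .] }  — reduce

No state contains both a complete item and a shift item.

Answer: No shift-reduce conflicts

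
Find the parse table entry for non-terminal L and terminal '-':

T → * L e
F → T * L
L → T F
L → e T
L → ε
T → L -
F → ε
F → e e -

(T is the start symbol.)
L → T F, L → ε

To find M[L, '-'], we find productions for L where '-' is in the predict set (PREDICT(N → α) = (FIRST(α) \ {ε}) ∪ (FOLLOW(N) if α ⇒* ε)).

Relevant sets:
  FIRST(T) = { '*', '-', 'e' }
  FOLLOW(L) = { '-', 'e' }

L → T F: PREDICT = { '*', '-', 'e' }
  '-' is in predict set, so this production goes in M[L, '-']
L → e T: PREDICT = { 'e' }
L → ε: PREDICT = { '-', 'e' }
  '-' is in predict set, so this production goes in M[L, '-']

M[L, '-'] = L → T F, L → ε  (a multiply-defined cell — the grammar is not LL(1))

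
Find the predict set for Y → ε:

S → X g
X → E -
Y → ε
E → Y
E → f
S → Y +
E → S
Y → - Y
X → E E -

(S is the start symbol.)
PREDICT(Y → ε) = (FIRST(RHS) \ {ε}) ∪ (FOLLOW(Y) if ε ∈ FIRST(RHS), i.e. RHS ⇒* ε)
The right-hand side is ε (FIRST(ε) = { ε }), so the predict set is FOLLOW(Y) = { '+', '-', 'f' }
PREDICT(Y → ε) = { '+', '-', 'f' }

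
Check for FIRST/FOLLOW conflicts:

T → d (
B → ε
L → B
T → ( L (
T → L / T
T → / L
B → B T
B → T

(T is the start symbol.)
Yes. B → B T with FOLLOW(B) on { '(', '/', 'd' }; B → T with FOLLOW(B) on { '(', '/', 'd' }

A FIRST/FOLLOW conflict occurs when a non-terminal N has a nullable alternative N → β (β ⇒* ε) and another alternative N → α with FIRST(α) ∩ FOLLOW(N) ≠ ∅: on such a lookahead the parser cannot decide between expanding α and letting N vanish via β.

Nullable non-terminals: B, L.
FIRST sets used below: FIRST(B) = { '(', '/', 'd', ε }, FIRST(T) = { '(', '/', 'd' }

B: nullable alternative(s) B → ε; FOLLOW(B) = { $, '(', '/', 'd' }
  B → ε: FIRST \ {ε} = { } — this is the only nullable alternative, skip
  B → B T: FIRST \ {ε} = { '(', '/', 'd' } — overlaps FOLLOW(B) on { '(', '/', 'd' }: CONFLICT
  B → T: FIRST \ {ε} = { '(', '/', 'd' } — overlaps FOLLOW(B) on { '(', '/', 'd' }: CONFLICT
L has a nullable alternative but only one production, so nothing to check.

T has no nullable alternative, so no FIRST/FOLLOW check is needed there.

So the grammar has 2 FIRST/FOLLOW conflicts (marked CONFLICT above).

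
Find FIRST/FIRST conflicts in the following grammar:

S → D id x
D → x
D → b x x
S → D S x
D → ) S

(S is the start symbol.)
A FIRST/FIRST conflict occurs when two productions N → α and N → β for the same non-terminal have FIRST(α) ∩ FIRST(β) ≠ ∅ (with ε ∈ FIRST of a nullable right-hand side, so two nullable alternatives also conflict).

FIRST sets of the non-terminals at (or reachable through a nullable prefix from) the front of some alternative:
  FIRST(D) = { ')', 'b', 'x' }

Productions for S:
  S → D id x: FIRST = { ')', 'b', 'x' }
  S → D S x: FIRST = { ')', 'b', 'x' }
Productions for D:
  D → x: FIRST = { 'x' }
  D → b x x: FIRST = { 'b' }
  D → ) S: FIRST = { ')' }

Conflict for S: S → D id x and S → D S x
  Overlap: { ')', 'b', 'x' }

Answer: Yes. S → D id x / S → D S x on { ')', 'b', 'x' }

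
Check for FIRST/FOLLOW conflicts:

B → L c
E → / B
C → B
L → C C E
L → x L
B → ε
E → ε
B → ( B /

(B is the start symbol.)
A FIRST/FOLLOW conflict occurs when a non-terminal N has a nullable alternative N → β (β ⇒* ε) and another alternative N → α with FIRST(α) ∩ FOLLOW(N) ≠ ∅: on such a lookahead the parser cannot decide between expanding α and letting N vanish via β.

Nullable non-terminals: B, C, E, L.
FIRST sets used below: FIRST(L) = { '(', '/', 'c', 'x', ε }, FIRST(C) = { '(', '/', 'c', 'x', ε }, FIRST(E) = { '/', ε }

B: nullable alternative(s) B → ε; FOLLOW(B) = { $, '(', '/', 'c', 'x' }
  B → L c: FIRST \ {ε} = { '(', '/', 'c', 'x' } — overlaps FOLLOW(B) on { '(', '/', 'c', 'x' }: CONFLICT
  B → ε: FIRST \ {ε} = { } — this is the only nullable alternative, skip
  B → ( B /: FIRST \ {ε} = { '(' } — overlaps FOLLOW(B) on { '(' }: CONFLICT
C has a nullable alternative but only one production, so nothing to check.

E: nullable alternative(s) E → ε; FOLLOW(E) = { 'c' }
  E → / B: FIRST \ {ε} = { '/' } — disjoint from FOLLOW(E)
  E → ε: FIRST \ {ε} = { } — this is the only nullable alternative, skip

L: nullable alternative(s) L → C C E; FOLLOW(L) = { 'c' }
  L → C C E: FIRST \ {ε} = { '(', '/', 'c', 'x' } — this is the only nullable alternative, skip
  L → x L: FIRST \ {ε} = { 'x' } — disjoint from FOLLOW(L)

So the grammar has 2 FIRST/FOLLOW conflicts (marked CONFLICT above).

Answer: Yes. B → L c with FOLLOW(B) on { '(', '/', 'c', 'x' }; B → '(' B '/' with FOLLOW(B) on { '(' }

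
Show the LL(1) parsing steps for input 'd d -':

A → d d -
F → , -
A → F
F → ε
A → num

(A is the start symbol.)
Stack is shown with the top on the left.

Stack    Input    Action
------------------------
A $      d d - $  output A → d d -
d d - $  d d - $  match 'd'
d - $    d - $    match 'd'
- $      - $      match '-'
$        $        accept

The string is accepted.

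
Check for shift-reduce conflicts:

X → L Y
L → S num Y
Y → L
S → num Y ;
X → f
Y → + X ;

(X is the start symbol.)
No shift-reduce conflicts

A shift-reduce conflict occurs when an LR(0) state has both:
  - a complete (reduce) item [A → α .] (dot at the end), and
  - a shift item [B → β . c γ] (dot before a terminal).

Augment with X' → X and build the canonical LR(0) collection (I0 = CLOSURE({[X' → . X]}), then GOTO on every symbol after a dot until no new states appear). It has 15 states:
  I0: { [L → . S num Y], [S → . num Y ;], [X → . L Y], [X → . f], [X' → . X] }  — shift
  I1: { [L → . S num Y], [S → . num Y ;], [X → L . Y], [Y → . + X ;], [Y → . L] }  — shift
  I2: { [L → S . num Y] }  — shift
  I3: { [X' → X .] }  — accept
  I4: { [X → f .] }  — reduce
  I5: { [L → . S num Y], [S → . num Y ;], [S → num . Y ;], [Y → . + X ;], [Y → . L] }  — shift
  I6: { [L → . S num Y], [S → . num Y ;], [X → . L Y], [X → . f], [Y → + . X ;] }  — shift
  I7: { [Y → L .] }  — reduce
  I8: { [S → num Y . ;] }  — shift
  I9: { [S → num Y ; .] }  — reduce
  I10: { [Y → + X . ;] }  — shift
  I11: { [Y → + X ; .] }  — reduce
  I12: { [L → . S num Y], [L → S num . Y], [S → . num Y ;], [Y → . + X ;], [Y → . L] }  — shift
  I13: { [L → S num Y .] }  — reduce
  I14: { [X → L Y .] }  — reduce

No state contains both a complete item and a shift item.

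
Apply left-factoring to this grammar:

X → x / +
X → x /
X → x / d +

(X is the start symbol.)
Left-factoring transforms A → αβ₁ | αβ₂ into A → αA' and A' → β₁ | β₂
(α is the longest common prefix among the alternatives). Repeat until
no nonterminal has two alternatives with a common prefix.

Round 1: X has alternatives sharing prefix 'x /'. Introduce X': X → x / X'
  Add: X' → +
  Add: X' → ε
  Add: X' → d +

No remaining common prefixes — done.

Resulting grammar:
X → x / X'
X' → +
X' → ε
X' → d +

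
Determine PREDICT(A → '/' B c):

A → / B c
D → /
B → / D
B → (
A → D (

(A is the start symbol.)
PREDICT(A → '/' B c) = (FIRST(RHS) \ {ε}) ∪ (FOLLOW(A) if ε ∈ FIRST(RHS), i.e. RHS ⇒* ε)
FIRST('/' B c) = { '/' }
ε ∉ FIRST('/' B c), so FOLLOW(A) is not added.
PREDICT(A → '/' B c) = { '/' }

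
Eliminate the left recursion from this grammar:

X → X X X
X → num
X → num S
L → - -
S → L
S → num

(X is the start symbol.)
X → num X'
X → num S X'
X' → X X X'
X' → ε
L → - -
S → L
S → num

X is directly left-recursive. The standard transformation for
  A → A α₁ | ... | A α_m | β₁ | ... | β_n
is
  A  → β₁ A' | ... | β_n A'
  A' → α₁ A' | ... | α_m A' | ε

X → num becomes X → num X'
X → num S becomes X → num S X'
X → X X X becomes X' → X X X'
Add X' → ε

Productions for other non-terminals are unchanged:
  L → - -
  S → L
  S → num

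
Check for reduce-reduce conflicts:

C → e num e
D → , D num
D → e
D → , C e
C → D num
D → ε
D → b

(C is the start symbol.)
Augment with C' → C and build the canonical LR(0) collection (I0 = CLOSURE({[C' → . C]}), then GOTO on every symbol after a dot until no new states appear). It has 13 states:
  I0: { [C → . D num], [C → . e num e], [C' → . C], [D → . , C e], [D → . , D num], [D → . b], [D → . e], [D → .] }  — shift, reduce
  I1: { [C → . D num], [C → . e num e], [D → , . C e], [D → , . D num], [D → . , C e], [D → . , D num], [D → . b], [D → . e], [D → .] }  — shift, reduce
  I2: { [C' → C .] }  — accept
  I3: { [C → D . num] }  — shift
  I4: { [D → b .] }  — reduce
  I5: { [C → e . num e], [D → e .] }  — shift, reduce
  I6: { [C → e num . e] }  — shift
  I7: { [C → e num e .] }  — reduce
  I8: { [C → D num .] }  — reduce
  I9: { [D → , C . e] }  — shift
  I10: { [C → D . num], [D → , D . num] }  — shift
  I11: { [C → D num .], [D → , D num .] }  — 2 reduces
  I12: { [D → , C e .] }  — reduce

I11 contains complete items [C → D num .], [D → , D num .] — reduce-reduce conflict.

Answer: Yes — I11: [C → D num .] vs [D → , D num .]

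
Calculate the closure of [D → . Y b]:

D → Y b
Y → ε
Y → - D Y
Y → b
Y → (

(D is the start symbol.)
To compute CLOSURE, for each item [A → α.Bβ] where B is a non-terminal, add [B → .γ] for all productions B → γ; repeat for the newly added items until nothing changes.

Start with: [D → . Y b]
  [D → . Y b] has the dot before Y: add [Y → .], [Y → . - D Y], [Y → . b], [Y → . (]
No further items can be added.

CLOSURE = { [D → . Y b], [Y → . (], [Y → . - D Y], [Y → . b], [Y → .] }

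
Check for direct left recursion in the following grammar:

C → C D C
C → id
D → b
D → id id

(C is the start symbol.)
Yes, C is left-recursive

Direct left recursion occurs when N → N α for some non-terminal N (the right-hand side begins with the left-hand side itself).

C → C D C: LEFT RECURSIVE (starts with C)
C → id: starts with id
D → b: starts with b
D → id id: starts with id

The grammar has direct left recursion on: C.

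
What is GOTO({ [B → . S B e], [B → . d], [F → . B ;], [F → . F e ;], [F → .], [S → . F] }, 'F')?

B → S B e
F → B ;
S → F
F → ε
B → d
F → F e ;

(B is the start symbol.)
GOTO(I, 'F') = CLOSURE({ [A → αX.β] : [A → α.Xβ] ∈ I, X = 'F' })

Items with dot before 'F', with the dot advanced:
  [F → . F e ;] → [F → F . e ;]
  [S → . F] → [S → F .]
Closure adds nothing (no advanced item has the dot before a non-terminal).

GOTO = { [F → F . e ;], [S → F .] }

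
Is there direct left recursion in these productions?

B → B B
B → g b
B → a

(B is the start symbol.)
B → B B: LEFT RECURSIVE (starts with B)
B → g b: starts with g
B → a: starts with a

The grammar has direct left recursion on: B.

Answer: Yes, B is left-recursive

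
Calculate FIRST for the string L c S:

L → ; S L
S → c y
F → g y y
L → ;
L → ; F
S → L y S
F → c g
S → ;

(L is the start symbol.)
FIRST sets of the non-terminals involved (from the grammar, by fixed-point iteration):
  FIRST(L) = { ';' }

To compute FIRST(L c S), process the symbols left to right:
Symbol L is a non-terminal. Add FIRST(L) \ {ε} = { ';' }
L is not nullable (ε ∉ FIRST(L)), so stop here.
FIRST(L c S) = { ';' }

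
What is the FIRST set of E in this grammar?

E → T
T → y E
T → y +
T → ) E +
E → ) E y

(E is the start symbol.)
FIRST sets of the other non-terminals involved (by the same procedure, iterated to a fixed point):
  FIRST(T) = { ')', 'y' }

From E → T:
  - T is a non-terminal: add FIRST(T) \ {ε} = { ')', 'y' }
    T is not nullable, so stop
From E → ) E y:
  - ')' is a terminal: add ')' and stop

Collecting: FIRST(E) = { ')', 'y' }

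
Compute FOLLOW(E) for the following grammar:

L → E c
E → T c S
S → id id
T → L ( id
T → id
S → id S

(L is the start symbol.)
{ 'c' }

To compute FOLLOW(E), find every occurrence of E on a right-hand side N → α E β: add FIRST(β) \ {ε}, and if β is empty or nullable also add FOLLOW(N). Iterate to a fixed point.

In L → E c: E is followed by c, add FIRST(c) \ {ε} = { 'c' }

Taking the union: FOLLOW(E) = { 'c' }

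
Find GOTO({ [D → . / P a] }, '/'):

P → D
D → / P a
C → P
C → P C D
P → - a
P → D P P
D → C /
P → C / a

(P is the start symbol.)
{ [C → . P C D], [C → . P], [D → . / P a], [D → . C /], [D → / . P a], [P → . - a], [P → . C / a], [P → . D P P], [P → . D] }

GOTO(I, '/') = CLOSURE({ [A → αX.β] : [A → α.Xβ] ∈ I, X = '/' })

Items with dot before '/', with the dot advanced:
  [D → . / P a] → [D → / . P a]
Closure of the advanced items:
  [D → / . P a] has the dot before P: add [P → . D], [P → . - a], [P → . D P P], [P → . C / a]
  [P → . D] has the dot before D: add [D → . / P a], [D → . C /]
  [P → . C / a] has the dot before C: add [C → . P], [C → . P C D]

GOTO = { [C → . P C D], [C → . P], [D → . / P a], [D → . C /], [D → / . P a], [P → . - a], [P → . C / a], [P → . D P P], [P → . D] }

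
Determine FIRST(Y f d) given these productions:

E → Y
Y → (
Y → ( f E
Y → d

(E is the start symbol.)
{ '(', 'd' }

FIRST sets of the non-terminals involved (from the grammar, by fixed-point iteration):
  FIRST(Y) = { '(', 'd' }

To compute FIRST(Y f d), process the symbols left to right:
Symbol Y is a non-terminal. Add FIRST(Y) \ {ε} = { '(', 'd' }
Y is not nullable (ε ∉ FIRST(Y)), so stop here.
FIRST(Y f d) = { '(', 'd' }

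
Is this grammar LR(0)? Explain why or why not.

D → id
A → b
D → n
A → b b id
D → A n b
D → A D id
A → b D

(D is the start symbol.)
Augment with D' → D and build the canonical LR(0) collection (I0 = CLOSURE({[D' → . D]}), then GOTO on every symbol after a dot until no new states appear). It has 13 states:
  I0: { [A → . b D], [A → . b b id], [A → . b], [D → . A D id], [D → . A n b], [D → . id], [D → . n], [D' → . D] }  — shift
  I1: { [A → . b D], [A → . b b id], [A → . b], [D → . A D id], [D → . A n b], [D → . id], [D → . n], [D → A . D id], [D → A . n b] }  — shift
  I2: { [D' → D .] }  — accept
  I3: { [A → . b D], [A → . b b id], [A → . b], [A → b . D], [A → b . b id], [A → b .], [D → . A D id], [D → . A n b], [D → . id], [D → . n] }  — shift, reduce
  I4: { [D → id .] }  — reduce
  I5: { [D → n .] }  — reduce
  I6: { [A → b D .] }  — reduce
  I7: { [A → . b D], [A → . b b id], [A → . b], [A → b . D], [A → b . b id], [A → b .], [A → b b . id], [D → . A D id], [D → . A n b], [D → . id], [D → . n] }  — shift, reduce
  I8: { [A → b b id .], [D → id .] }  — 2 reduces
  I9: { [D → A D . id] }  — shift
  I10: { [D → A n . b], [D → n .] }  — shift, reduce
  I11: { [D → A n b .] }  — reduce
  I12: { [D → A D id .] }  — reduce

Conflict in state I3:
  Shift-reduce conflict between [A → b .] and [A → . b]
So the grammar is NOT LR(0).

Answer: No. Shift-reduce conflict between [A → b .] and [A → . b]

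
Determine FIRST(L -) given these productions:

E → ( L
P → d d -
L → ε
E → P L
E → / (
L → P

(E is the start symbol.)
{ '-', 'd' }

FIRST sets of the non-terminals involved (from the grammar, by fixed-point iteration):
  FIRST(L) = { 'd', ε }

To compute FIRST(L -), process the symbols left to right:
Symbol L is a non-terminal. Add FIRST(L) \ {ε} = { 'd' }
L is nullable (ε ∈ FIRST(L)), continue to the next symbol.
Symbol - is a terminal. Add '-' and stop.
FIRST(L -) = { '-', 'd' }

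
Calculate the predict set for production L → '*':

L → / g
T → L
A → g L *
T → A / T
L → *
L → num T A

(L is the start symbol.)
{ '*' }

PREDICT(L → '*') = (FIRST(RHS) \ {ε}) ∪ (FOLLOW(L) if ε ∈ FIRST(RHS), i.e. RHS ⇒* ε)
FIRST('*') = { '*' }
ε ∉ FIRST('*'), so FOLLOW(L) is not added.
PREDICT(L → '*') = { '*' }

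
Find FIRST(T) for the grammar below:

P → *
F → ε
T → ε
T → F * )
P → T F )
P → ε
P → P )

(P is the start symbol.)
FIRST sets of the other non-terminals involved (by the same procedure, iterated to a fixed point):
  FIRST(F) = { ε }

From T → ε:
  - ε-production, so ε ∈ FIRST(T)
From T → F * ):
  - F is a non-terminal: add FIRST(F) \ {ε} = { }
    F is nullable, so continue to the next symbol
  - '*' is a terminal: add '*' and stop

Collecting: FIRST(T) = { '*', ε }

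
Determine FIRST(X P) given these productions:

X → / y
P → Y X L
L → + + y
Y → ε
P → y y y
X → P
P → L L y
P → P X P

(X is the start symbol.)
{ '+', '/', 'y' }

FIRST sets of the non-terminals involved (from the grammar, by fixed-point iteration):
  FIRST(X) = { '+', '/', 'y' }

To compute FIRST(X P), process the symbols left to right:
Symbol X is a non-terminal. Add FIRST(X) \ {ε} = { '+', '/', 'y' }
X is not nullable (ε ∉ FIRST(X)), so stop here.
FIRST(X P) = { '+', '/', 'y' }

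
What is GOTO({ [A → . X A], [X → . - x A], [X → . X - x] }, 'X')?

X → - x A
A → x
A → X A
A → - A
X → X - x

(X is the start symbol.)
{ [A → . - A], [A → . X A], [A → . x], [A → X . A], [X → . - x A], [X → . X - x], [X → X . - x] }

GOTO(I, 'X') = CLOSURE({ [A → αX.β] : [A → α.Xβ] ∈ I, X = 'X' })

Items with dot before 'X', with the dot advanced:
  [A → . X A] → [A → X . A]
  [X → . X - x] → [X → X . - x]
Closure of the advanced items:
  [A → X . A] has the dot before A: add [A → . x], [A → . X A], [A → . - A]
  [A → . X A] has the dot before X: add [X → . - x A], [X → . X - x]

GOTO = { [A → . - A], [A → . X A], [A → . x], [A → X . A], [X → . - x A], [X → . X - x], [X → X . - x] }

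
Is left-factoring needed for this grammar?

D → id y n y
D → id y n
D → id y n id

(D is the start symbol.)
Left-factoring is needed when two productions for the same non-terminal
share a common prefix on the right-hand side.

Productions for D:
  D → id y n y
  D → id y n
  D → id y n id

Found common prefix 'id y n' in productions for D

Answer: Yes, D has productions with common prefix 'id y n'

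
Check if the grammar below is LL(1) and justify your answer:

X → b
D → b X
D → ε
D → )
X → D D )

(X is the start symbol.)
No. Predict set conflict for X: { 'b' }

Relevant sets:
  FIRST(D) = { ')', 'b', ε }
  FOLLOW(D) = { ')', 'b' }

For X:
  PREDICT(X → b) = { 'b' }
  PREDICT(X → D D ')') = { ')', 'b' }
For D:
  PREDICT(D → b X) = { 'b' }
  PREDICT(D → ε) = { ')', 'b' }
  PREDICT(D → ')') = { ')' }

Conflict found: Predict set conflict for X: { 'b' }
The grammar is NOT LL(1).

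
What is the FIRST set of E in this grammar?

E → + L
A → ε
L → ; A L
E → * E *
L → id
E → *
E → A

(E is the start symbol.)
{ '*', '+', ε }

To compute FIRST(E), examine every production with E on the left-hand side, reading each right-hand side left to right until a non-nullable symbol is reached.

FIRST sets of the other non-terminals involved (by the same procedure, iterated to a fixed point):
  FIRST(A) = { ε }

From E → + L:
  - '+' is a terminal: add '+' and stop
From E → * E *:
  - '*' is a terminal: add '*' and stop
From E → *:
  - '*' is a terminal: add '*' and stop
From E → A:
  - A is a non-terminal: add FIRST(A) \ {ε} = { }
    A is nullable and nothing follows, so the whole right-hand side can vanish: ε ∈ FIRST(E)

Collecting: FIRST(E) = { '*', '+', ε }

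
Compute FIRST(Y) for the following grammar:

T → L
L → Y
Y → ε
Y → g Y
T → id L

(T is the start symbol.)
To compute FIRST(Y), examine every production with Y on the left-hand side, reading each right-hand side left to right until a non-nullable symbol is reached.

From Y → ε:
  - ε-production, so ε ∈ FIRST(Y)
From Y → g Y:
  - g is a terminal: add 'g' and stop

Collecting: FIRST(Y) = { 'g', ε }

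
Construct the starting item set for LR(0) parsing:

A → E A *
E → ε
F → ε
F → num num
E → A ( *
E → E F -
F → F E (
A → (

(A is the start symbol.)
{ [A → . (], [A → . E A *], [A' → . A], [E → . A ( *], [E → . E F -], [E → .] }

First, augment the grammar with A' → A
I₀ = CLOSURE({ [A' → . A] }):
  [A' → . A] has the dot before A: add [A → . E A *], [A → . (]
  [A → . E A *] has the dot before E: add [E → .], [E → . A ( *], [E → . E F -]
No further items can be added.

I₀ = { [A → . (], [A → . E A *], [A' → . A], [E → . A ( *], [E → . E F -], [E → .] }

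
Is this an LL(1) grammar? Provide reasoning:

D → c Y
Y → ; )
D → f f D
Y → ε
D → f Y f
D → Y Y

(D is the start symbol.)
Relevant sets:
  FIRST(Y) = { ';', ε }
  FOLLOW(D) = { $ }
  FOLLOW(Y) = { $, ';', 'f' }

For D:
  PREDICT(D → c Y) = { 'c' }
  PREDICT(D → f f D) = { 'f' }
  PREDICT(D → f Y f) = { 'f' }
  PREDICT(D → Y Y) = { $, ';' }
For Y:
  PREDICT(Y → ';' ')') = { ';' }
  PREDICT(Y → ε) = { $, ';', 'f' }

Conflict found: Predict set conflict for D: { 'f' }
The grammar is NOT LL(1).

Answer: No. Predict set conflict for D: { 'f' }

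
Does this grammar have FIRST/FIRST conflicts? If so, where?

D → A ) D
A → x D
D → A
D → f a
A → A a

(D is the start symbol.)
Yes. D → A ')' D / D → A on { 'x' }; A → x D / A → A a on { 'x' }

A FIRST/FIRST conflict occurs when two productions N → α and N → β for the same non-terminal have FIRST(α) ∩ FIRST(β) ≠ ∅ (with ε ∈ FIRST of a nullable right-hand side, so two nullable alternatives also conflict).

FIRST sets of the non-terminals at (or reachable through a nullable prefix from) the front of some alternative:
  FIRST(A) = { 'x' }

Productions for D:
  D → A ) D: FIRST = { 'x' }
  D → A: FIRST = { 'x' }
  D → f a: FIRST = { 'f' }
Productions for A:
  A → x D: FIRST = { 'x' }
  A → A a: FIRST = { 'x' }

Conflict for D: D → A ) D and D → A
  Overlap: { 'x' }
Conflict for A: A → x D and A → A a
  Overlap: { 'x' }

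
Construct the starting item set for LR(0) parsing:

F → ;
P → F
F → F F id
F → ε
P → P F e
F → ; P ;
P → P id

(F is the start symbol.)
{ [F → . ; P ;], [F → . ;], [F → . F F id], [F → .], [F' → . F] }

First, augment the grammar with F' → F
I₀ = CLOSURE({ [F' → . F] }):
  [F' → . F] has the dot before F: add [F → . ;], [F → . F F id], [F → .], [F → . ; P ;]
No further items can be added.

I₀ = { [F → . ; P ;], [F → . ;], [F → . F F id], [F → .], [F' → . F] }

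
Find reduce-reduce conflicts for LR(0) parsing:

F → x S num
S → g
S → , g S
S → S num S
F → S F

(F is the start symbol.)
Augment with F' → F and build the canonical LR(0) collection (I0 = CLOSURE({[F' → . F]}), then GOTO on every symbol after a dot until no new states appear). It has 13 states:
  I0: { [F → . S F], [F → . x S num], [F' → . F], [S → . , g S], [S → . S num S], [S → . g] }  — shift
  I1: { [S → , . g S] }  — shift
  I2: { [F' → F .] }  — accept
  I3: { [F → . S F], [F → . x S num], [F → S . F], [S → . , g S], [S → . S num S], [S → . g], [S → S . num S] }  — shift
  I4: { [S → g .] }  — reduce
  I5: { [F → x . S num], [S → . , g S], [S → . S num S], [S → . g] }  — shift
  I6: { [F → x S . num], [S → S . num S] }  — shift
  I7: { [F → x S num .], [S → . , g S], [S → . S num S], [S → . g], [S → S num . S] }  — shift, reduce
  I8: { [S → S . num S], [S → S num S .] }  — shift, reduce
  I9: { [S → . , g S], [S → . S num S], [S → . g], [S → S num . S] }  — shift
  I10: { [F → S F .] }  — reduce
  I11: { [S → , g . S], [S → . , g S], [S → . S num S], [S → . g] }  — shift
  I12: { [S → , g S .], [S → S . num S] }  — shift, reduce

No state contains more than one complete item.

Answer: No reduce-reduce conflicts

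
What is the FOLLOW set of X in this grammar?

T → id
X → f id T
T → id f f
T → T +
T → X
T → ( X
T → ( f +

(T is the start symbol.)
{ $, '+' }

In T → X: X is at the end, add FOLLOW(T)
In T → ( X: X is at the end, add FOLLOW(T)

The FOLLOW sets referred to above (computed the same way, to a fixed point):
  FOLLOW(T) = { $, '+' }

Taking the union: FOLLOW(X) = { $, '+' }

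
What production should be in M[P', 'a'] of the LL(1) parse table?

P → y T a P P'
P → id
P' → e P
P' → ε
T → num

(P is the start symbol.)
Empty (error entry)

To find M[P', 'a'], we find productions for P' where 'a' is in the predict set (PREDICT(N → α) = (FIRST(α) \ {ε}) ∪ (FOLLOW(N) if α ⇒* ε)).

Relevant sets:
  FOLLOW(P') = { $, 'e' }

P' → e P: PREDICT = { 'e' }
P' → ε: PREDICT = { $, 'e' }

M[P', 'a'] is empty (no production applies)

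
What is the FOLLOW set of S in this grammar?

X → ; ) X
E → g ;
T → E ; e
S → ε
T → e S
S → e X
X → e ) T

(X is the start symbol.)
{ $ }

In T → e S: S is at the end, add FOLLOW(T)

The FOLLOW sets referred to above (computed the same way, to a fixed point):
  FOLLOW(T) = { $ }

Taking the union: FOLLOW(S) = { $ }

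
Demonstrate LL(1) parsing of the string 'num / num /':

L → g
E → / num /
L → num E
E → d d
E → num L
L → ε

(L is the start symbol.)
LL(1) parsing maintains a stack (initially the start symbol over $) and the input. At each step: if the stack top is a terminal, match it against the current input token; if it is a non-terminal N, replace it with the RHS of M[N, lookahead] (the unique production whose predict set contains the lookahead).

Stack is shown with the top on the left.

Stack      Input          Action
--------------------------------
L $        num / num / $  output L → num E
num E $    num / num / $  match 'num'
E $        / num / $      output E → / num /
/ num / $  / num / $      match '/'
num / $    num / $        match 'num'
/ $        / $            match '/'
$          $              accept

The string is accepted.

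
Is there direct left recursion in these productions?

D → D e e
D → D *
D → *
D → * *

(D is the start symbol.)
Direct left recursion occurs when N → N α for some non-terminal N (the right-hand side begins with the left-hand side itself).

D → D e e: LEFT RECURSIVE (starts with D)
D → D *: LEFT RECURSIVE (starts with D)
D → *: starts with '*'
D → * *: starts with '*'

The grammar has direct left recursion on: D.

Answer: Yes, D is left-recursive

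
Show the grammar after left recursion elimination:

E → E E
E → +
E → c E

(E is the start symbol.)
E is directly left-recursive. The standard transformation for
  A → A α₁ | ... | A α_m | β₁ | ... | β_n
is
  A  → β₁ A' | ... | β_n A'
  A' → α₁ A' | ... | α_m A' | ε

E → + becomes E → + E'
E → c E becomes E → c E E'
E → E E becomes E' → E E'
Add E' → ε

Resulting grammar:
E → + E'
E → c E E'
E' → E E'
E' → ε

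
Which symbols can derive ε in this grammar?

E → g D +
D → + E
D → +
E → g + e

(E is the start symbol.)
There are no ε-productions, so no non-terminal can derive ε.
No non-terminals are nullable.

Answer: None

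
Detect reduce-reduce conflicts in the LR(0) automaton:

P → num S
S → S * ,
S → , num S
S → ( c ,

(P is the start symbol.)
No reduce-reduce conflicts

Augment with P' → P and build the canonical LR(0) collection (I0 = CLOSURE({[P' → . P]}), then GOTO on every symbol after a dot until no new states appear). It has 12 states:
  I0: { [P → . num S], [P' → . P] }  — shift
  I1: { [P' → P .] }  — accept
  I2: { [P → num . S], [S → . ( c ,], [S → . , num S], [S → . S * ,] }  — shift
  I3: { [S → ( . c ,] }  — shift
  I4: { [S → , . num S] }  — shift
  I5: { [P → num S .], [S → S . * ,] }  — shift, reduce
  I6: { [S → S * . ,] }  — shift
  I7: { [S → S * , .] }  — reduce
  I8: { [S → , num . S], [S → . ( c ,], [S → . , num S], [S → . S * ,] }  — shift
  I9: { [S → , num S .], [S → S . * ,] }  — shift, reduce
  I10: { [S → ( c . ,] }  — shift
  I11: { [S → ( c , .] }  — reduce

No state contains more than one complete item.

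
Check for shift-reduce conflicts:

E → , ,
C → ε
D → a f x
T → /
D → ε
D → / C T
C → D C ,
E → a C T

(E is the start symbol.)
A shift-reduce conflict occurs when an LR(0) state has both:
  - a complete (reduce) item [A → α .] (dot at the end), and
  - a shift item [B → β . c γ] (dot before a terminal).

Augment with E' → E and build the canonical LR(0) collection (I0 = CLOSURE({[E' → . E]}), then GOTO on every symbol after a dot until no new states appear). It has 17 states:
  I0: { [E → . , ,], [E → . a C T], [E' → . E] }  — shift
  I1: { [E → , . ,] }  — shift
  I2: { [E' → E .] }  — accept
  I3: { [C → . D C ,], [C → .], [D → . / C T], [D → . a f x], [D → .], [E → a . C T] }  — shift, 2 reduces
  I4: { [C → . D C ,], [C → .], [D → . / C T], [D → . a f x], [D → .], [D → / . C T] }  — shift, 2 reduces
  I5: { [E → a C . T], [T → . /] }  — shift
  I6: { [C → . D C ,], [C → .], [C → D . C ,], [D → . / C T], [D → . a f x], [D → .] }  — shift, 2 reduces
  I7: { [D → a . f x] }  — shift
  I8: { [D → a f . x] }  — shift
  I9: { [D → a f x .] }  — reduce
  I10: { [C → D C . ,] }  — shift
  I11: { [C → D C , .] }  — reduce
  I12: { [T → / .] }  — reduce
  I13: { [E → a C T .] }  — reduce
  I14: { [D → / C . T], [T → . /] }  — shift
  I15: { [D → / C T .] }  — reduce
  I16: { [E → , , .] }  — reduce

I3 contains reduce items [C → .], [D → .] and shift items [D → . / C T], [D → . a f x] — shift-reduce conflict.
I4 contains reduce items [C → .], [D → .] and shift items [D → . / C T], [D → . a f x] — shift-reduce conflict.
I6 contains reduce items [C → .], [D → .] and shift items [D → . / C T], [D → . a f x] — shift-reduce conflict.

Answer: Yes — I3: [C → .] vs [D → . / C T]; I4: [C → .] vs [D → . / C T]; I6: [C → .] vs [D → . / C T]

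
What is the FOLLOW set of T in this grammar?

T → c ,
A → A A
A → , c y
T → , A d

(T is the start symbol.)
To compute FOLLOW(T), find every occurrence of T on a right-hand side N → α T β: add FIRST(β) \ {ε}, and if β is empty or nullable also add FOLLOW(N). Iterate to a fixed point.

T is the start symbol, so $ ∈ FOLLOW(T).
T does not occur on any right-hand side.

Taking the union: FOLLOW(T) = { $ }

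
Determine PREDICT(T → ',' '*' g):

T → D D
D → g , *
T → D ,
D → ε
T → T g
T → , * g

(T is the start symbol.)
{ ',' }

PREDICT(T → ',' '*' g) = (FIRST(RHS) \ {ε}) ∪ (FOLLOW(T) if ε ∈ FIRST(RHS), i.e. RHS ⇒* ε)
FIRST(',' '*' g) = { ',' }
ε ∉ FIRST(',' '*' g), so FOLLOW(T) is not added.
PREDICT(T → ',' '*' g) = { ',' }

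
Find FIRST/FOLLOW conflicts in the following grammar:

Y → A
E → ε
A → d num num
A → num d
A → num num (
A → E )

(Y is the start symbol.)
A FIRST/FOLLOW conflict occurs when a non-terminal N has a nullable alternative N → β (β ⇒* ε) and another alternative N → α with FIRST(α) ∩ FOLLOW(N) ≠ ∅: on such a lookahead the parser cannot decide between expanding α and letting N vanish via β.

Nullable non-terminals: E.
E has a nullable alternative but only one production, so nothing to check.

A, Y have no nullable alternative, so no FIRST/FOLLOW check is needed there.

No FIRST/FOLLOW conflicts found.

Answer: No FIRST/FOLLOW conflicts.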